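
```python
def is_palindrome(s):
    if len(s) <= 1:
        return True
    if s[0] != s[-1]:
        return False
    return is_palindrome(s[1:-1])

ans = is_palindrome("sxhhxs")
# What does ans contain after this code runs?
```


is_palindrome("sxhhxs")
"sxhhxs": s[0]='s' == s[-1]='s' -> is_palindrome("xhhx")
"xhhx": s[0]='x' == s[-1]='x' -> is_palindrome("hh")
"hh": s[0]='h' == s[-1]='h' -> is_palindrome("")
"": len <= 1 -> True
= True


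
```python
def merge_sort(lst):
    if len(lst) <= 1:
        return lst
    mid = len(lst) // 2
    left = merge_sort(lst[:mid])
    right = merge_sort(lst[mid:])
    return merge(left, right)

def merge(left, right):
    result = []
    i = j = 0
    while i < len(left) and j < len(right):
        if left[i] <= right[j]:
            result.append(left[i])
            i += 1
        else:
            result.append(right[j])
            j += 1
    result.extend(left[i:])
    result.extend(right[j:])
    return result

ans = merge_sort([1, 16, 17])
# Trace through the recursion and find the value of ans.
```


merge_sort([1, 16, 17])
Split into [1] and [16, 17]
Left sorted: [1]
Right sorted: [16, 17]
Merge [1] and [16, 17]
= [1, 16, 17]


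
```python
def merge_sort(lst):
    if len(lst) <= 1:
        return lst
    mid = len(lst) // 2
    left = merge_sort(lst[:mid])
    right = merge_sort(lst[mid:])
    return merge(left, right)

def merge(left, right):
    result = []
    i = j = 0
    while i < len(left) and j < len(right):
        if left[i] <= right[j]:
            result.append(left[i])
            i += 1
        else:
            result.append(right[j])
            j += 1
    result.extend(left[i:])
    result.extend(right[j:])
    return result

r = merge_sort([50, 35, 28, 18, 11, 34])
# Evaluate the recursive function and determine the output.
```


merge_sort([50, 35, 28, 18, 11, 34])
Split into [50, 35, 28] and [18, 11, 34]
Left sorted: [28, 35, 50]
Right sorted: [11, 18, 34]
Merge [28, 35, 50] and [11, 18, 34]
= [11, 18, 28, 34, 35, 50]


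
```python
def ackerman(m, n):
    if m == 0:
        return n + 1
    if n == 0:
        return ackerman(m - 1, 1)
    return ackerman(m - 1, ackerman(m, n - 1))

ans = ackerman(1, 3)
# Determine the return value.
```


ackerman(1, 3)
= ackerman(0, ackerman(1, 2))
First compute ackerman(1, 2) = 4
= ackerman(0, 4)
= 5


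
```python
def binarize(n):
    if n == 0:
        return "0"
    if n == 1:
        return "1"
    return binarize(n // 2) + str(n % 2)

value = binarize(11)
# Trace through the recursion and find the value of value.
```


binarize(11)
= binarize(5) + "1"
= binarize(2) + "1" + "1"
= binarize(1) + "0" + "1" + "1"
= "1" + "0" + "1" + "1"
= "1011"


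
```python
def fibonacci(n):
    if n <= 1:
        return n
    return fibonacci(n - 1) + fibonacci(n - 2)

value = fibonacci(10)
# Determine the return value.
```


fibonacci(10)
= fibonacci(9) + fibonacci(8)
= (fibonacci(8) + fibonacci(7)) + fibonacci(8)
Computing bottom-up: fibonacci(0)=0, fibonacci(1)=1, fibonacci(2)=1, fibonacci(3)=2, fibonacci(4)=3, fibonacci(5)=5, fibonacci(6)=8, fibonacci(7)=13, fibonacci(8)=21, fibonacci(9)=34, fibonacci(10)=55
= 55


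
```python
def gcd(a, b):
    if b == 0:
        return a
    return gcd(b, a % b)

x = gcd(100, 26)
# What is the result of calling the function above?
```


gcd(100, 26)
= gcd(26, 100 % 26) = gcd(26, 22)
= gcd(22, 26 % 22) = gcd(22, 4)
= gcd(4, 22 % 4) = gcd(4, 2)
= gcd(2, 4 % 2) = gcd(2, 0)
b == 0, return a = 2


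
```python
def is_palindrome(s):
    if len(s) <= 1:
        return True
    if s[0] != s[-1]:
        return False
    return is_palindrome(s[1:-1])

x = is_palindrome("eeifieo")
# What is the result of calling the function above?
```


is_palindrome("eeifieo")
"eeifieo": s[0]='e' != s[-1]='o' -> False
= False


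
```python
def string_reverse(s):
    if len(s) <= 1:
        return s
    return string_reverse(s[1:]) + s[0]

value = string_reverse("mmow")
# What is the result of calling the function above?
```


string_reverse("mmow")
= string_reverse("mow") + "m"
= string_reverse("ow") + "m" + "m"
= string_reverse("w") + "o" + "m" + "m"
= "w" + "o" + "m" + "m"
= "womm"


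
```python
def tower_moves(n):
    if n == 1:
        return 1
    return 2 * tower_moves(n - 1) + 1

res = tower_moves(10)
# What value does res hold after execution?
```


tower_moves(10)
= 2 * tower_moves(9) + 1
= 2 * (2 * tower_moves(8) + 1) + 1
= 2 * (2 * (2 * tower_moves(7) + 1) + 1) + 1
= 2 * (2 * (2 * (2 * tower_moves(6) + 1) + 1) + 1) + 1
= 2 * (2 * (2 * (2 * (2 * tower_moves(5) + 1) + 1) + 1) + 1) + 1
= 2 * (2 * (2 * (2 * (2 * (2 * tower_moves(4) + 1) + 1) + 1) + 1) + 1) + 1
= 2 * (2 * (2 * (2 * (2 * (2 * (2 * tower_moves(3) + 1) + 1) + 1) + 1) + 1) + 1) + 1
= 2 * (2 * (2 * (2 * (2 * (2 * (2 * (2 * tower_moves(2) + 1) + 1) + 1) + 1) + 1) + 1) + 1) + 1
= 2 * (2 * (2 * (2 * (2 * (2 * (2 * (2 * (2 * tower_moves(1) + 1) + 1) + 1) + 1) + 1) + 1) + 1) + 1) + 1
Now compute bottom-up:
tower_moves(1) = 1
tower_moves(2) = 2 * 1 + 1 = 3
tower_moves(3) = 2 * 3 + 1 = 7
tower_moves(4) = 2 * 7 + 1 = 15
tower_moves(5) = 2 * 15 + 1 = 31
tower_moves(6) = 2 * 31 + 1 = 63
tower_moves(7) = 2 * 63 + 1 = 127
tower_moves(8) = 2 * 127 + 1 = 255
tower_moves(9) = 2 * 255 + 1 = 511
tower_moves(10) = 2 * 511 + 1 = 1023
= 1023


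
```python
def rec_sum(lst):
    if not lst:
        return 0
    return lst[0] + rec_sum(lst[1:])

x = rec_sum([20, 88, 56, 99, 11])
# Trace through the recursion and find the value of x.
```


rec_sum([20, 88, 56, 99, 11])
= 20 + rec_sum([88, 56, 99, 11])
= 20 + 88 + rec_sum([56, 99, 11])
= 20 + 88 + 56 + rec_sum([99, 11])
= 20 + 88 + 56 + 99 + rec_sum([11])
= 20 + 88 + 56 + 99 + 11 + rec_sum([])
= 20 + 88 + 56 + 99 + 11 + 0
= 274


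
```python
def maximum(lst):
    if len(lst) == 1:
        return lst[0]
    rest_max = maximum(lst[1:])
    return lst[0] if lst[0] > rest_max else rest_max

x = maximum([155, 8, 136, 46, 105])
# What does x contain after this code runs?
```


maximum([155, 8, 136, 46, 105])
= compare 155 with maximum([8, 136, 46, 105])
= compare 8 with maximum([136, 46, 105])
= compare 136 with maximum([46, 105])
= compare 46 with maximum([105])
Base: maximum([105]) = 105
compare 46 with 105: max = 105
compare 136 with 105: max = 136
compare 8 with 136: max = 136
compare 155 with 136: max = 155
= 155


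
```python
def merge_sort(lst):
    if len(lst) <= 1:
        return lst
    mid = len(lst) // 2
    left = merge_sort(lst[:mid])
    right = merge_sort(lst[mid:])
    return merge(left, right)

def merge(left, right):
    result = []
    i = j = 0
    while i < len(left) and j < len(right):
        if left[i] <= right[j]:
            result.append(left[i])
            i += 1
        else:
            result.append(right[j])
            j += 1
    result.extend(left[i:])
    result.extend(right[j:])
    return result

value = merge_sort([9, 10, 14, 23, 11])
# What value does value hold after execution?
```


merge_sort([9, 10, 14, 23, 11])
Split into [9, 10] and [14, 23, 11]
Left sorted: [9, 10]
Right sorted: [11, 14, 23]
Merge [9, 10] and [11, 14, 23]
= [9, 10, 11, 14, 23]


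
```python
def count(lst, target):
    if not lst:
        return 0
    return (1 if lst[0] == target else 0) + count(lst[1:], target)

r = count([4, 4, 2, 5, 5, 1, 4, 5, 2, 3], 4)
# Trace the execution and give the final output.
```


count([4, 4, 2, 5, 5, 1, 4, 5, 2, 3], 4)
lst[0]=4 == 4: 1 + count([4, 2, 5, 5, 1, 4, 5, 2, 3], 4)
lst[0]=4 == 4: 1 + count([2, 5, 5, 1, 4, 5, 2, 3], 4)
lst[0]=2 != 4: 0 + count([5, 5, 1, 4, 5, 2, 3], 4)
lst[0]=5 != 4: 0 + count([5, 1, 4, 5, 2, 3], 4)
lst[0]=5 != 4: 0 + count([1, 4, 5, 2, 3], 4)
lst[0]=1 != 4: 0 + count([4, 5, 2, 3], 4)
lst[0]=4 == 4: 1 + count([5, 2, 3], 4)
lst[0]=5 != 4: 0 + count([2, 3], 4)
lst[0]=2 != 4: 0 + count([3], 4)
lst[0]=3 != 4: 0 + count([], 4)
= 3


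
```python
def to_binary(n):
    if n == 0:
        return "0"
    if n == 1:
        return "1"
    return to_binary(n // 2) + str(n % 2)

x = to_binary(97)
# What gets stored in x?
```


to_binary(97)
= to_binary(48) + "1"
= to_binary(24) + "0" + "1"
= to_binary(12) + "0" + "0" + "1"
= to_binary(6) + "0" + "0" + "0" + "1"
= to_binary(3) + "0" + "0" + "0" + "0" + "1"
= to_binary(1) + "1" + "0" + "0" + "0" + "0" + "1"
= "1" + "1" + "0" + "0" + "0" + "0" + "1"
= "1100001"


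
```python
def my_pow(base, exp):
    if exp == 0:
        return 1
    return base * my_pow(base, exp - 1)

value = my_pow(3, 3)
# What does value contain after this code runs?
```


my_pow(3, 3)
= 3 * my_pow(3, 2)
= 3 * 3 * my_pow(3, 1)
= 3 * 3 * 3 * my_pow(3, 0)
= 3 * 3 * 3 * 1
= 27


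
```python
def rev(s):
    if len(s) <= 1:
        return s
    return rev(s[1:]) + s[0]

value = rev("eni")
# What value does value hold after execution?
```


rev("eni")
= rev("ni") + "e"
= rev("i") + "n" + "e"
= "i" + "n" + "e"
= "ine"


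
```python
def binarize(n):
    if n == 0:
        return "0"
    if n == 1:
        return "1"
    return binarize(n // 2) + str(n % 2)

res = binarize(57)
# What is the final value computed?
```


binarize(57)
= binarize(28) + "1"
= binarize(14) + "0" + "1"
= binarize(7) + "0" + "0" + "1"
= binarize(3) + "1" + "0" + "0" + "1"
= binarize(1) + "1" + "1" + "0" + "0" + "1"
= "1" + "1" + "1" + "0" + "0" + "1"
= "111001"


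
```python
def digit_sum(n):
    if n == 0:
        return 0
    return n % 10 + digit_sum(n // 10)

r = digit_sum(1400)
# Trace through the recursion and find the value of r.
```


digit_sum(1400)
= 0 + digit_sum(140)
= 0 + 0 + digit_sum(14)
= 0 + 0 + 4 + digit_sum(1)
= 0 + 0 + 4 + 1 + digit_sum(0)
= 0 + 0 + 4 + 1 + 0
= 5


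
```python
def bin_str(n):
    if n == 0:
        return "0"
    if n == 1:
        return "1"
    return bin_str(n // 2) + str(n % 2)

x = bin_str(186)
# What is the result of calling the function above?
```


bin_str(186)
= bin_str(93) + "0"
= bin_str(46) + "1" + "0"
= bin_str(23) + "0" + "1" + "0"
= bin_str(11) + "1" + "0" + "1" + "0"
= bin_str(5) + "1" + "1" + "0" + "1" + "0"
= bin_str(2) + "1" + "1" + "1" + "0" + "1" + "0"
= bin_str(1) + "0" + "1" + "1" + "1" + "0" + "1" + "0"
= "1" + "0" + "1" + "1" + "1" + "0" + "1" + "0"
= "10111010"


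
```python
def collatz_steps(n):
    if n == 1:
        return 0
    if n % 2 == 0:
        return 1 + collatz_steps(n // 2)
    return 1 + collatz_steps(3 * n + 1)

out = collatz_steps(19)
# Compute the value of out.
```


collatz_steps(19)
19 is odd -> 3*19+1 = 58 -> collatz_steps(58)
58 is even -> collatz_steps(29)
29 is odd -> 3*29+1 = 88 -> collatz_steps(88)
88 is even -> collatz_steps(44)
44 is even -> collatz_steps(22)
22 is even -> collatz_steps(11)
11 is odd -> 3*11+1 = 34 -> collatz_steps(34)
34 is even -> collatz_steps(17)
17 is odd -> 3*17+1 = 52 -> collatz_steps(52)
52 is even -> collatz_steps(26)
26 is even -> collatz_steps(13)
13 is odd -> 3*13+1 = 40 -> collatz_steps(40)
40 is even -> collatz_steps(20)
20 is even -> collatz_steps(10)
10 is even -> collatz_steps(5)
5 is odd -> 3*5+1 = 16 -> collatz_steps(16)
16 is even -> collatz_steps(8)
8 is even -> collatz_steps(4)
4 is even -> collatz_steps(2)
2 is even -> collatz_steps(1)
Reached 1 after 20 steps
= 20


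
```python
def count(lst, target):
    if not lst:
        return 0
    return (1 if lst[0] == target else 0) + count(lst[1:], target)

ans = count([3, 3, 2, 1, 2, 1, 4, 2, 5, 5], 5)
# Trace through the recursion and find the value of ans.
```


count([3, 3, 2, 1, 2, 1, 4, 2, 5, 5], 5)
lst[0]=3 != 5: 0 + count([3, 2, 1, 2, 1, 4, 2, 5, 5], 5)
lst[0]=3 != 5: 0 + count([2, 1, 2, 1, 4, 2, 5, 5], 5)
lst[0]=2 != 5: 0 + count([1, 2, 1, 4, 2, 5, 5], 5)
lst[0]=1 != 5: 0 + count([2, 1, 4, 2, 5, 5], 5)
lst[0]=2 != 5: 0 + count([1, 4, 2, 5, 5], 5)
lst[0]=1 != 5: 0 + count([4, 2, 5, 5], 5)
lst[0]=4 != 5: 0 + count([2, 5, 5], 5)
lst[0]=2 != 5: 0 + count([5, 5], 5)
lst[0]=5 == 5: 1 + count([5], 5)
lst[0]=5 == 5: 1 + count([], 5)
= 2


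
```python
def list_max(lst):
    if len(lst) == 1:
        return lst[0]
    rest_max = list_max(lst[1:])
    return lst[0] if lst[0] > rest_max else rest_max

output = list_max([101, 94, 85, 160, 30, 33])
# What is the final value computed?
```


list_max([101, 94, 85, 160, 30, 33])
= compare 101 with list_max([94, 85, 160, 30, 33])
= compare 94 with list_max([85, 160, 30, 33])
= compare 85 with list_max([160, 30, 33])
= compare 160 with list_max([30, 33])
= compare 30 with list_max([33])
Base: list_max([33]) = 33
compare 30 with 33: max = 33
compare 160 with 33: max = 160
compare 85 with 160: max = 160
compare 94 with 160: max = 160
compare 101 with 160: max = 160
= 160


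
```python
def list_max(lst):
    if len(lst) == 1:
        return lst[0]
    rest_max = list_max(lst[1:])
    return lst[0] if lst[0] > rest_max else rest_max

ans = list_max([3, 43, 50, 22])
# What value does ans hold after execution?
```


list_max([3, 43, 50, 22])
= compare 3 with list_max([43, 50, 22])
= compare 43 with list_max([50, 22])
= compare 50 with list_max([22])
Base: list_max([22]) = 22
compare 50 with 22: max = 50
compare 43 with 50: max = 50
compare 3 with 50: max = 50
= 50


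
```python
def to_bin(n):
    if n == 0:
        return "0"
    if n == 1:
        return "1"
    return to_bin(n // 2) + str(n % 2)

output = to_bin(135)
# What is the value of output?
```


to_bin(135)
= to_bin(67) + "1"
= to_bin(33) + "1" + "1"
= to_bin(16) + "1" + "1" + "1"
= to_bin(8) + "0" + "1" + "1" + "1"
= to_bin(4) + "0" + "0" + "1" + "1" + "1"
= to_bin(2) + "0" + "0" + "0" + "1" + "1" + "1"
= to_bin(1) + "0" + "0" + "0" + "0" + "1" + "1" + "1"
= "1" + "0" + "0" + "0" + "0" + "1" + "1" + "1"
= "10000111"


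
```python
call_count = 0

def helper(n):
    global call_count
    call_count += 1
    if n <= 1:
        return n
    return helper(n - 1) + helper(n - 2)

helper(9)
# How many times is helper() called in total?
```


helper(9) calls helper(8) and helper(7); each non-base call branches into two more.
Let C(k) = total number of calls made by helper(k), including the call to helper(k) itself.
Base cases: C(0) = 1, C(1) = 1
Recurrence: C(k) = 1 + C(k-1) + C(k-2)
  C(2) = 1 + C(1) + C(0) = 1 + 1 + 1 = 3
  C(3) = 1 + C(2) + C(1) = 1 + 3 + 1 = 5
  C(4) = 1 + C(3) + C(2) = 1 + 5 + 3 = 9
  C(5) = 1 + C(4) + C(3) = 1 + 9 + 5 = 15
  C(6) = 1 + C(5) + C(4) = 1 + 15 + 9 = 25
  C(7) = 1 + C(6) + C(5) = 1 + 25 + 15 = 41
  C(8) = 1 + C(7) + C(6) = 1 + 41 + 25 = 67
  C(9) = 1 + C(8) + C(7) = 1 + 67 + 41 = 109
Total calls = C(9) = 109


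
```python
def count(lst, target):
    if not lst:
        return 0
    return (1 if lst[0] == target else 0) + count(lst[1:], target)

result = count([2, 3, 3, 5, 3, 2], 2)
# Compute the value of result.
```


count([2, 3, 3, 5, 3, 2], 2)
lst[0]=2 == 2: 1 + count([3, 3, 5, 3, 2], 2)
lst[0]=3 != 2: 0 + count([3, 5, 3, 2], 2)
lst[0]=3 != 2: 0 + count([5, 3, 2], 2)
lst[0]=5 != 2: 0 + count([3, 2], 2)
lst[0]=3 != 2: 0 + count([2], 2)
lst[0]=2 == 2: 1 + count([], 2)
= 2


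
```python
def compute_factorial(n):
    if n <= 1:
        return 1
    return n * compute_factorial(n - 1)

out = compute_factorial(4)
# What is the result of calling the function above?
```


compute_factorial(4)
= 4 * compute_factorial(3)
= 4 * 3 * compute_factorial(2)
= 4 * 3 * 2 * compute_factorial(1)
= 4 * 3 * 2 * 1
= 24


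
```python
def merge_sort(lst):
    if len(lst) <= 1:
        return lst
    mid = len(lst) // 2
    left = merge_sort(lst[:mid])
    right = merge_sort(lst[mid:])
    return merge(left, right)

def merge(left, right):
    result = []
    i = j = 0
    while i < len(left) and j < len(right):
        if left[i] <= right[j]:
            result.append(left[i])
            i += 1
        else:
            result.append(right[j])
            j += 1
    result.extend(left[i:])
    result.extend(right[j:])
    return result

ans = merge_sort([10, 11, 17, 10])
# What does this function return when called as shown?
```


merge_sort([10, 11, 17, 10])
Split into [10, 11] and [17, 10]
Left sorted: [10, 11]
Right sorted: [10, 17]
Merge [10, 11] and [10, 17]
= [10, 10, 11, 17]


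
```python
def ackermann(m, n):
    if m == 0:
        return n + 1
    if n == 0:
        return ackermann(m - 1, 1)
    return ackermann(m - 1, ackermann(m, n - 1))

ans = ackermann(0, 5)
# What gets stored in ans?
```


ackermann(0, 5)
m == 0: return 5 + 1 = 6
= 6


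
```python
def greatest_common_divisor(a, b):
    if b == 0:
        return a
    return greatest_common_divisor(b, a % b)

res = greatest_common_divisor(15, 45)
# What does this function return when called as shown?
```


greatest_common_divisor(15, 45)
= greatest_common_divisor(45, 15 % 45) = greatest_common_divisor(45, 15)
= greatest_common_divisor(15, 45 % 15) = greatest_common_divisor(15, 0)
b == 0, return a = 15


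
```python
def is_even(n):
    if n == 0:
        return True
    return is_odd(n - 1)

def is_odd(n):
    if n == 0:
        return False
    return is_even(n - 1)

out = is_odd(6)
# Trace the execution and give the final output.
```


is_odd(6)
= is_even(5)
= is_odd(4)
= is_even(3)
= is_odd(2)
= is_even(1)
= is_odd(0)
n == 0: return False
= False


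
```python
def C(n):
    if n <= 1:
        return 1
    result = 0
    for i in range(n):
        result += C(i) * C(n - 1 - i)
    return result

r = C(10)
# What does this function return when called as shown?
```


C(10)
= sum of C(i) * C(10-1-i) for i in 0..9
First compute sub-values bottom-up:
  C(0) = 1, C(1) = 1
  C(2) = 1*1 + 1*1 = 2
  C(3) = 1*2 + 1*1 + 2*1 = 5
  C(4) = 1*5 + 1*2 + 2*1 + 5*1 = 14
  C(5) = 1*14 + 1*5 + 2*2 + 5*1 + 14*1 = 42
  C(6) = 1*42 + 1*14 + 2*5 + 5*2 + 14*1 + 42*1 = 132
  C(7) = 1*132 + 1*42 + 2*14 + 5*5 + 14*2 + 42*1 + 132*1 = 429
  C(8) = 1*429 + 1*132 + 2*42 + 5*14 + 14*5 + 42*2 + 132*1 + 429*1 = 1430
  C(9) = 1*1430 + 1*429 + 2*132 + 5*42 + 14*14 + 42*5 + 132*2 + 429*1 + 1430*1 = 4862
Now C(10):
  C(0)*C(9) = 1*4862 = 4862
  C(1)*C(8) = 1*1430 = 1430
  C(2)*C(7) = 2*429 = 858
  C(3)*C(6) = 5*132 = 660
  C(4)*C(5) = 14*42 = 588
  C(5)*C(4) = 42*14 = 588
  C(6)*C(3) = 132*5 = 660
  C(7)*C(2) = 429*2 = 858
  C(8)*C(1) = 1430*1 = 1430
  C(9)*C(0) = 4862*1 = 4862
= 4862 + 1430 + 858 + 660 + 588 + 588 + 660 + 858 + 1430 + 4862
= 16796


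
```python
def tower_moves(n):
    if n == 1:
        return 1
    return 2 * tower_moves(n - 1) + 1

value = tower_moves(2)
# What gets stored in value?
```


tower_moves(2)
= 2 * tower_moves(1) + 1
Now compute bottom-up:
tower_moves(1) = 1
tower_moves(2) = 2 * 1 + 1 = 3
= 3


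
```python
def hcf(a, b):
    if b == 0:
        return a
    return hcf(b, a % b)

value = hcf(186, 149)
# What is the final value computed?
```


hcf(186, 149)
= hcf(149, 186 % 149) = hcf(149, 37)
= hcf(37, 149 % 37) = hcf(37, 1)
= hcf(1, 37 % 1) = hcf(1, 0)
b == 0, return a = 1


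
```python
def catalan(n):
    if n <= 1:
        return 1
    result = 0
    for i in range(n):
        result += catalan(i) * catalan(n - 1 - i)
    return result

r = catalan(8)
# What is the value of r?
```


catalan(8)
= sum of catalan(i) * catalan(8-1-i) for i in 0..7
First compute sub-values bottom-up:
  catalan(0) = 1, catalan(1) = 1
  catalan(2) = 1*1 + 1*1 = 2
  catalan(3) = 1*2 + 1*1 + 2*1 = 5
  catalan(4) = 1*5 + 1*2 + 2*1 + 5*1 = 14
  catalan(5) = 1*14 + 1*5 + 2*2 + 5*1 + 14*1 = 42
  catalan(6) = 1*42 + 1*14 + 2*5 + 5*2 + 14*1 + 42*1 = 132
  catalan(7) = 1*132 + 1*42 + 2*14 + 5*5 + 14*2 + 42*1 + 132*1 = 429
Now catalan(8):
  catalan(0)*catalan(7) = 1*429 = 429
  catalan(1)*catalan(6) = 1*132 = 132
  catalan(2)*catalan(5) = 2*42 = 84
  catalan(3)*catalan(4) = 5*14 = 70
  catalan(4)*catalan(3) = 14*5 = 70
  catalan(5)*catalan(2) = 42*2 = 84
  catalan(6)*catalan(1) = 132*1 = 132
  catalan(7)*catalan(0) = 429*1 = 429
= 429 + 132 + 84 + 70 + 70 + 84 + 132 + 429
= 1430


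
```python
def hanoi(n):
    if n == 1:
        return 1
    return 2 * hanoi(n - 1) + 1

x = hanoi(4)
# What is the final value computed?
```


hanoi(4)
= 2 * hanoi(3) + 1
= 2 * (2 * hanoi(2) + 1) + 1
= 2 * (2 * (2 * hanoi(1) + 1) + 1) + 1
Now compute bottom-up:
hanoi(1) = 1
hanoi(2) = 2 * 1 + 1 = 3
hanoi(3) = 2 * 3 + 1 = 7
hanoi(4) = 2 * 7 + 1 = 15
= 15


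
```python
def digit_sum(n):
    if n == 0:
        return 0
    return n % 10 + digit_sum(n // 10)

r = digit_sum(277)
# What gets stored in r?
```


digit_sum(277)
= 7 + digit_sum(27)
= 7 + 7 + digit_sum(2)
= 7 + 7 + 2 + digit_sum(0)
= 7 + 7 + 2 + 0
= 16


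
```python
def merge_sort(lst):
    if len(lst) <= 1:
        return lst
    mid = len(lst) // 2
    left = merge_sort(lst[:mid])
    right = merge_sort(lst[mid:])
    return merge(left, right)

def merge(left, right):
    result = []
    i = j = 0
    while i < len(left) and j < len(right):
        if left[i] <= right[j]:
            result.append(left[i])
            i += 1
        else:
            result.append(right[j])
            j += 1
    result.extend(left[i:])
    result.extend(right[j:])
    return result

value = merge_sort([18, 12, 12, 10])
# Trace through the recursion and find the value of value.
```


merge_sort([18, 12, 12, 10])
Split into [18, 12] and [12, 10]
Left sorted: [12, 18]
Right sorted: [10, 12]
Merge [12, 18] and [10, 12]
= [10, 12, 12, 18]


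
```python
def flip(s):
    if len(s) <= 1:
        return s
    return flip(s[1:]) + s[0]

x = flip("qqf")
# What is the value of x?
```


flip("qqf")
= flip("qf") + "q"
= flip("f") + "q" + "q"
= "f" + "q" + "q"
= "fqq"


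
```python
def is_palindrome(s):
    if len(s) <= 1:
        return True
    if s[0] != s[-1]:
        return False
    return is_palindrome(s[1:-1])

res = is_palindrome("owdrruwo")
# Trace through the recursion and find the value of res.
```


is_palindrome("owdrruwo")
"owdrruwo": s[0]='o' == s[-1]='o' -> is_palindrome("wdrruw")
"wdrruw": s[0]='w' == s[-1]='w' -> is_palindrome("drru")
"drru": s[0]='d' != s[-1]='u' -> False
= False


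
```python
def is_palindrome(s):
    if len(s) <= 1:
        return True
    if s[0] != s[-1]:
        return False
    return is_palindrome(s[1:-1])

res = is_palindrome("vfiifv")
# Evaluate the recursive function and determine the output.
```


is_palindrome("vfiifv")
"vfiifv": s[0]='v' == s[-1]='v' -> is_palindrome("fiif")
"fiif": s[0]='f' == s[-1]='f' -> is_palindrome("ii")
"ii": s[0]='i' == s[-1]='i' -> is_palindrome("")
"": len <= 1 -> True
= True


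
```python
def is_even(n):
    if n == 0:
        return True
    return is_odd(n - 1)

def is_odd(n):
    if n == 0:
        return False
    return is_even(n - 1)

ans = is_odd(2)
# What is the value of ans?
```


is_odd(2)
= is_even(1)
= is_odd(0)
n == 0: return False
= False


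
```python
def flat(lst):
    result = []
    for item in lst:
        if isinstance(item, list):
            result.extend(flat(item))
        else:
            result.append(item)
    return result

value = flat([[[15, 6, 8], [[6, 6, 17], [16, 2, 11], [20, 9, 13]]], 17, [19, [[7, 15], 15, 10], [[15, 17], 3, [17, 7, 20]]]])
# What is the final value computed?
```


flat([[[15, 6, 8], [[6, 6, 17], [16, 2, 11], [20, 9, 13]]], 17, [19, [[7, 15], 15, 10], [[15, 17], 3, [17, 7, 20]]]])
Processing each element:
  [[15, 6, 8], [[6, 6, 17], [16, 2, 11], [20, 9, 13]]] is a list -> flat recursively -> [15, 6, 8, 6, 6, 17, 16, 2, 11, 20, 9, 13]
  17 is not a list -> append 17
  [19, [[7, 15], 15, 10], [[15, 17], 3, [17, 7, 20]]] is a list -> flat recursively -> [19, 7, 15, 15, 10, 15, 17, 3, 17, 7, 20]
= [15, 6, 8, 6, 6, 17, 16, 2, 11, 20, 9, 13, 17, 19, 7, 15, 15, 10, 15, 17, 3, 17, 7, 20]


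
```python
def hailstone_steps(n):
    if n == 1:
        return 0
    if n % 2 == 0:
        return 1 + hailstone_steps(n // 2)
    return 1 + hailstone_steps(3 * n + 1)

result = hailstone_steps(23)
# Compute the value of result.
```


hailstone_steps(23)
23 is odd -> 3*23+1 = 70 -> hailstone_steps(70)
70 is even -> hailstone_steps(35)
35 is odd -> 3*35+1 = 106 -> hailstone_steps(106)
106 is even -> hailstone_steps(53)
53 is odd -> 3*53+1 = 160 -> hailstone_steps(160)
160 is even -> hailstone_steps(80)
80 is even -> hailstone_steps(40)
40 is even -> hailstone_steps(20)
20 is even -> hailstone_steps(10)
10 is even -> hailstone_steps(5)
5 is odd -> 3*5+1 = 16 -> hailstone_steps(16)
16 is even -> hailstone_steps(8)
8 is even -> hailstone_steps(4)
4 is even -> hailstone_steps(2)
2 is even -> hailstone_steps(1)
Reached 1 after 15 steps
= 15


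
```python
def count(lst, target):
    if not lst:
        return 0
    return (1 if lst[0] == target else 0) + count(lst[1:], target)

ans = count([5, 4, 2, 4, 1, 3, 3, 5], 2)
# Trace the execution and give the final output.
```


count([5, 4, 2, 4, 1, 3, 3, 5], 2)
lst[0]=5 != 2: 0 + count([4, 2, 4, 1, 3, 3, 5], 2)
lst[0]=4 != 2: 0 + count([2, 4, 1, 3, 3, 5], 2)
lst[0]=2 == 2: 1 + count([4, 1, 3, 3, 5], 2)
lst[0]=4 != 2: 0 + count([1, 3, 3, 5], 2)
lst[0]=1 != 2: 0 + count([3, 3, 5], 2)
lst[0]=3 != 2: 0 + count([3, 5], 2)
lst[0]=3 != 2: 0 + count([5], 2)
lst[0]=5 != 2: 0 + count([], 2)
= 1


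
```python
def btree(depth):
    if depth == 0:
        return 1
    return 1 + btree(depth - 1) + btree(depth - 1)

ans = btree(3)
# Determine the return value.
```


btree(3)
= 1 + btree(2) + btree(2)
= 1 + 2 * btree(2)
btree(k) = 2^(k+1) - 1
btree(0) = 1
btree(1) = 3
btree(2) = 7
btree(3) = 15
btree(3) = 2^4 - 1 = 15


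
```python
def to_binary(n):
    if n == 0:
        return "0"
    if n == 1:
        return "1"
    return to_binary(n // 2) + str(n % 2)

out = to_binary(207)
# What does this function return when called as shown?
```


to_binary(207)
= to_binary(103) + "1"
= to_binary(51) + "1" + "1"
= to_binary(25) + "1" + "1" + "1"
= to_binary(12) + "1" + "1" + "1" + "1"
= to_binary(6) + "0" + "1" + "1" + "1" + "1"
= to_binary(3) + "0" + "0" + "1" + "1" + "1" + "1"
= to_binary(1) + "1" + "0" + "0" + "1" + "1" + "1" + "1"
= "1" + "1" + "0" + "0" + "1" + "1" + "1" + "1"
= "11001111"


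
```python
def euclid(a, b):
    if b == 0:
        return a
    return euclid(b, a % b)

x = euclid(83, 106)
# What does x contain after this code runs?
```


euclid(83, 106)
= euclid(106, 83 % 106) = euclid(106, 83)
= euclid(83, 106 % 83) = euclid(83, 23)
= euclid(23, 83 % 23) = euclid(23, 14)
= euclid(14, 23 % 14) = euclid(14, 9)
= euclid(9, 14 % 9) = euclid(9, 5)
= euclid(5, 9 % 5) = euclid(5, 4)
= euclid(4, 5 % 4) = euclid(4, 1)
= euclid(1, 4 % 1) = euclid(1, 0)
b == 0, return a = 1


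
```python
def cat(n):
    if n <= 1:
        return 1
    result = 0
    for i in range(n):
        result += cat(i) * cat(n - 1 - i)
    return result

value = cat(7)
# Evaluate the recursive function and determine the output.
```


cat(7)
= sum of cat(i) * cat(7-1-i) for i in 0..6
First compute sub-values bottom-up:
  cat(0) = 1, cat(1) = 1
  cat(2) = 1*1 + 1*1 = 2
  cat(3) = 1*2 + 1*1 + 2*1 = 5
  cat(4) = 1*5 + 1*2 + 2*1 + 5*1 = 14
  cat(5) = 1*14 + 1*5 + 2*2 + 5*1 + 14*1 = 42
  cat(6) = 1*42 + 1*14 + 2*5 + 5*2 + 14*1 + 42*1 = 132
Now cat(7):
  cat(0)*cat(6) = 1*132 = 132
  cat(1)*cat(5) = 1*42 = 42
  cat(2)*cat(4) = 2*14 = 28
  cat(3)*cat(3) = 5*5 = 25
  cat(4)*cat(2) = 14*2 = 28
  cat(5)*cat(1) = 42*1 = 42
  cat(6)*cat(0) = 132*1 = 132
= 132 + 42 + 28 + 25 + 28 + 42 + 132
= 429


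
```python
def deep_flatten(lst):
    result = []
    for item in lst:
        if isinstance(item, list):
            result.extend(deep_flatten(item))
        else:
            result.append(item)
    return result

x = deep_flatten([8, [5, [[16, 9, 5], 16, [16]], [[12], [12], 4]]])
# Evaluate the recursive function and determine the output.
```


deep_flatten([8, [5, [[16, 9, 5], 16, [16]], [[12], [12], 4]]])
Processing each element:
  8 is not a list -> append 8
  [5, [[16, 9, 5], 16, [16]], [[12], [12], 4]] is a list -> deep_flatten recursively -> [5, 16, 9, 5, 16, 16, 12, 12, 4]
= [8, 5, 16, 9, 5, 16, 16, 12, 12, 4]


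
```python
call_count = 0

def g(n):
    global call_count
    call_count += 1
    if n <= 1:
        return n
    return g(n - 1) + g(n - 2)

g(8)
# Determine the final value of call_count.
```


g(8) calls g(7) and g(6); each non-base call branches into two more.
Let C(k) = total number of calls made by g(k), including the call to g(k) itself.
Base cases: C(0) = 1, C(1) = 1
Recurrence: C(k) = 1 + C(k-1) + C(k-2)
  C(2) = 1 + C(1) + C(0) = 1 + 1 + 1 = 3
  C(3) = 1 + C(2) + C(1) = 1 + 3 + 1 = 5
  C(4) = 1 + C(3) + C(2) = 1 + 5 + 3 = 9
  C(5) = 1 + C(4) + C(3) = 1 + 9 + 5 = 15
  C(6) = 1 + C(5) + C(4) = 1 + 15 + 9 = 25
  C(7) = 1 + C(6) + C(5) = 1 + 25 + 15 = 41
  C(8) = 1 + C(7) + C(6) = 1 + 41 + 25 = 67
Total calls = C(8) = 67


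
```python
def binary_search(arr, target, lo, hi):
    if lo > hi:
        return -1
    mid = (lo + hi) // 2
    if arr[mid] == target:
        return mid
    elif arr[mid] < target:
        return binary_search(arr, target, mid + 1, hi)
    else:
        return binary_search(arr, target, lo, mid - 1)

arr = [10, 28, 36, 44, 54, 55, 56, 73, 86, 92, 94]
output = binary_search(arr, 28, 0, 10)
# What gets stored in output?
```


binary_search(arr, 28, 0, 10)
lo=0, hi=10, mid=5, arr[mid]=55
55 > 28, search left half
lo=0, hi=4, mid=2, arr[mid]=36
36 > 28, search left half
lo=0, hi=1, mid=0, arr[mid]=10
10 < 28, search right half
lo=1, hi=1, mid=1, arr[mid]=28
arr[1] == 28, found at index 1
= 1


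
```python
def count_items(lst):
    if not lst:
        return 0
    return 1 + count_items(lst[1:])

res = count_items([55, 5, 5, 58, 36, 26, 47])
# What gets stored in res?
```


count_items([55, 5, 5, 58, 36, 26, 47])
= 1 + count_items([5, 5, 58, 36, 26, 47])
= 1 + 1 + count_items([5, 58, 36, 26, 47])
= 1 + 1 + 1 + count_items([58, 36, 26, 47])
= 1 + 1 + 1 + 1 + count_items([36, 26, 47])
= 1 + 1 + 1 + 1 + 1 + count_items([26, 47])
= 1 + 1 + 1 + 1 + 1 + 1 + count_items([47])
= 1 + 1 + 1 + 1 + 1 + 1 + 1 + count_items([])
= 1 + 1 + 1 + 1 + 1 + 1 + 1 + 0
= 7


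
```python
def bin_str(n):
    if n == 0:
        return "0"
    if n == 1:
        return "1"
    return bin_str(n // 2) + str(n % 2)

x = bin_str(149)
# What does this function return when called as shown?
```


bin_str(149)
= bin_str(74) + "1"
= bin_str(37) + "0" + "1"
= bin_str(18) + "1" + "0" + "1"
= bin_str(9) + "0" + "1" + "0" + "1"
= bin_str(4) + "1" + "0" + "1" + "0" + "1"
= bin_str(2) + "0" + "1" + "0" + "1" + "0" + "1"
= bin_str(1) + "0" + "0" + "1" + "0" + "1" + "0" + "1"
= "1" + "0" + "0" + "1" + "0" + "1" + "0" + "1"
= "10010101"


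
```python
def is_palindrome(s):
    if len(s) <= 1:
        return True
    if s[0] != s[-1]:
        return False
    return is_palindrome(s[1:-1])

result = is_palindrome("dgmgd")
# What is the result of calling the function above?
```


is_palindrome("dgmgd")
"dgmgd": s[0]='d' == s[-1]='d' -> is_palindrome("gmg")
"gmg": s[0]='g' == s[-1]='g' -> is_palindrome("m")
"m": len <= 1 -> True
= True


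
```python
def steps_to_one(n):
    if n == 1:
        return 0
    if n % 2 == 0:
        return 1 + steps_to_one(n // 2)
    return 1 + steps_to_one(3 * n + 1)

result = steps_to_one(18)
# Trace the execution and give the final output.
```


steps_to_one(18)
18 is even -> steps_to_one(9)
9 is odd -> 3*9+1 = 28 -> steps_to_one(28)
28 is even -> steps_to_one(14)
14 is even -> steps_to_one(7)
7 is odd -> 3*7+1 = 22 -> steps_to_one(22)
22 is even -> steps_to_one(11)
11 is odd -> 3*11+1 = 34 -> steps_to_one(34)
34 is even -> steps_to_one(17)
17 is odd -> 3*17+1 = 52 -> steps_to_one(52)
52 is even -> steps_to_one(26)
26 is even -> steps_to_one(13)
13 is odd -> 3*13+1 = 40 -> steps_to_one(40)
40 is even -> steps_to_one(20)
20 is even -> steps_to_one(10)
10 is even -> steps_to_one(5)
5 is odd -> 3*5+1 = 16 -> steps_to_one(16)
16 is even -> steps_to_one(8)
8 is even -> steps_to_one(4)
4 is even -> steps_to_one(2)
2 is even -> steps_to_one(1)
Reached 1 after 20 steps
= 20


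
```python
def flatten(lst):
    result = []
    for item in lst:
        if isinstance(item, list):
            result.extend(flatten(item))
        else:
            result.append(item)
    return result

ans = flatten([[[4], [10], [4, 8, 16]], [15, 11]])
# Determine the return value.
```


flatten([[[4], [10], [4, 8, 16]], [15, 11]])
Processing each element:
  [[4], [10], [4, 8, 16]] is a list -> flatten recursively -> [4, 10, 4, 8, 16]
  [15, 11] is a list -> flatten recursively -> [15, 11]
= [4, 10, 4, 8, 16, 15, 11]


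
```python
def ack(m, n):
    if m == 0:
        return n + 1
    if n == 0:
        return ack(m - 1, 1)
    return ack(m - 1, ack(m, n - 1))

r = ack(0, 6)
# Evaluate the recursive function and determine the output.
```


ack(0, 6)
m == 0: return 6 + 1 = 7
= 7


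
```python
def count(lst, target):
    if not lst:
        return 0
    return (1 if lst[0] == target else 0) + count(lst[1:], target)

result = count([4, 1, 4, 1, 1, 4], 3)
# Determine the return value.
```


count([4, 1, 4, 1, 1, 4], 3)
lst[0]=4 != 3: 0 + count([1, 4, 1, 1, 4], 3)
lst[0]=1 != 3: 0 + count([4, 1, 1, 4], 3)
lst[0]=4 != 3: 0 + count([1, 1, 4], 3)
lst[0]=1 != 3: 0 + count([1, 4], 3)
lst[0]=1 != 3: 0 + count([4], 3)
lst[0]=4 != 3: 0 + count([], 3)
= 0


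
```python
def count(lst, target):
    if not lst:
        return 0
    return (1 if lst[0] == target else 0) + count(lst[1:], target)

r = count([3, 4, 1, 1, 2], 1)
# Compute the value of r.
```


count([3, 4, 1, 1, 2], 1)
lst[0]=3 != 1: 0 + count([4, 1, 1, 2], 1)
lst[0]=4 != 1: 0 + count([1, 1, 2], 1)
lst[0]=1 == 1: 1 + count([1, 2], 1)
lst[0]=1 == 1: 1 + count([2], 1)
lst[0]=2 != 1: 0 + count([], 1)
= 2


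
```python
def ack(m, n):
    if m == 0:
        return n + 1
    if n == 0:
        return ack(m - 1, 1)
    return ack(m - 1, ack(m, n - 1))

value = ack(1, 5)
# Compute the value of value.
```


ack(1, 5)
= ack(0, ack(1, 4))
First compute ack(1, 4) = 6
= ack(0, 6)
= 7


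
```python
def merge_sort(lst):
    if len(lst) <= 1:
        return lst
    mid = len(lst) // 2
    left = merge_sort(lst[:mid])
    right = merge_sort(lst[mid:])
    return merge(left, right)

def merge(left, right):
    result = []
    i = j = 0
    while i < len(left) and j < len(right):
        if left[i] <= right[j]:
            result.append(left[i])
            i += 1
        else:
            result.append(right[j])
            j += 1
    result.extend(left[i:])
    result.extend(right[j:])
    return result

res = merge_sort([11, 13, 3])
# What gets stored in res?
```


merge_sort([11, 13, 3])
Split into [11] and [13, 3]
Left sorted: [11]
Right sorted: [3, 13]
Merge [11] and [3, 13]
= [3, 11, 13]


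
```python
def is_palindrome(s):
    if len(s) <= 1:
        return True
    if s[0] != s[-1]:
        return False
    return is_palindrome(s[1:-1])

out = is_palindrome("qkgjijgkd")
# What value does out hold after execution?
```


is_palindrome("qkgjijgkd")
"qkgjijgkd": s[0]='q' != s[-1]='d' -> False
= False


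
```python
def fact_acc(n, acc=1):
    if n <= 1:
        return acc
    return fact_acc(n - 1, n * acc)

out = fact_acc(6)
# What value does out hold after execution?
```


fact_acc(6, 1)
= fact_acc(5, 6 * 1) = fact_acc(5, 6)
= fact_acc(4, 5 * 6) = fact_acc(4, 30)
= fact_acc(3, 4 * 30) = fact_acc(3, 120)
= fact_acc(2, 3 * 120) = fact_acc(2, 360)
= fact_acc(1, 2 * 360) = fact_acc(1, 720)
n <= 1, return acc = 720


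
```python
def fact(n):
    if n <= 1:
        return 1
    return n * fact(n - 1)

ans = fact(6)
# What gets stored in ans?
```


fact(6)
= 6 * fact(5)
= 6 * 5 * fact(4)
= 6 * 5 * 4 * fact(3)
= 6 * 5 * 4 * 3 * fact(2)
= 6 * 5 * 4 * 3 * 2 * fact(1)
= 6 * 5 * 4 * 3 * 2 * 1
= 720


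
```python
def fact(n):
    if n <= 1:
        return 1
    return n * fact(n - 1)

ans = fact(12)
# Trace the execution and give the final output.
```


fact(12)
= 12 * fact(11)
= 12 * 11 * fact(10)
= 12 * 11 * 10 * fact(9)
= 12 * 11 * 10 * 9 * fact(8)
= 12 * 11 * 10 * 9 * 8 * fact(7)
= 12 * 11 * 10 * 9 * 8 * 7 * fact(6)
= 12 * 11 * 10 * 9 * 8 * 7 * 6 * fact(5)
= 12 * 11 * 10 * 9 * 8 * 7 * 6 * 5 * fact(4)
= 12 * 11 * 10 * 9 * 8 * 7 * 6 * 5 * 4 * fact(3)
= 12 * 11 * 10 * 9 * 8 * 7 * 6 * 5 * 4 * 3 * fact(2)
= 12 * 11 * 10 * 9 * 8 * 7 * 6 * 5 * 4 * 3 * 2 * fact(1)
= 12 * 11 * 10 * 9 * 8 * 7 * 6 * 5 * 4 * 3 * 2 * 1
= 479001600


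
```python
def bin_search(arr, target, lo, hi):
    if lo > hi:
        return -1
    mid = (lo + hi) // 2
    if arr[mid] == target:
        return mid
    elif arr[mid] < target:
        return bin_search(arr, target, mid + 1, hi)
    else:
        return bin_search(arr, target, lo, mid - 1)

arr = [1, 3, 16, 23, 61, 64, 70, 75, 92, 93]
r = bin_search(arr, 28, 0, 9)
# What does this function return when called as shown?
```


bin_search(arr, 28, 0, 9)
lo=0, hi=9, mid=4, arr[mid]=61
61 > 28, search left half
lo=0, hi=3, mid=1, arr[mid]=3
3 < 28, search right half
lo=2, hi=3, mid=2, arr[mid]=16
16 < 28, search right half
lo=3, hi=3, mid=3, arr[mid]=23
23 < 28, search right half
lo > hi, target not found, return -1
= -1


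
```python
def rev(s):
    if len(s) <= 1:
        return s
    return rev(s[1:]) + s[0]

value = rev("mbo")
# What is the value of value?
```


rev("mbo")
= rev("bo") + "m"
= rev("o") + "b" + "m"
= "o" + "b" + "m"
= "obm"


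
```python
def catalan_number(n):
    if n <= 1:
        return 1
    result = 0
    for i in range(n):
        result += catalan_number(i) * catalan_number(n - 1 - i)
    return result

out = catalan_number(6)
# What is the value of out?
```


catalan_number(6)
= sum of catalan_number(i) * catalan_number(6-1-i) for i in 0..5
First compute sub-values bottom-up:
  catalan_number(0) = 1, catalan_number(1) = 1
  catalan_number(2) = 1*1 + 1*1 = 2
  catalan_number(3) = 1*2 + 1*1 + 2*1 = 5
  catalan_number(4) = 1*5 + 1*2 + 2*1 + 5*1 = 14
  catalan_number(5) = 1*14 + 1*5 + 2*2 + 5*1 + 14*1 = 42
Now catalan_number(6):
  catalan_number(0)*catalan_number(5) = 1*42 = 42
  catalan_number(1)*catalan_number(4) = 1*14 = 14
  catalan_number(2)*catalan_number(3) = 2*5 = 10
  catalan_number(3)*catalan_number(2) = 5*2 = 10
  catalan_number(4)*catalan_number(1) = 14*1 = 14
  catalan_number(5)*catalan_number(0) = 42*1 = 42
= 42 + 14 + 10 + 10 + 14 + 42
= 132


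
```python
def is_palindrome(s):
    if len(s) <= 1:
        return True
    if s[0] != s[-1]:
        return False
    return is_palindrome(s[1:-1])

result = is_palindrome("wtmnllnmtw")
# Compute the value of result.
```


is_palindrome("wtmnllnmtw")
"wtmnllnmtw": s[0]='w' == s[-1]='w' -> is_palindrome("tmnllnmt")
"tmnllnmt": s[0]='t' == s[-1]='t' -> is_palindrome("mnllnm")
"mnllnm": s[0]='m' == s[-1]='m' -> is_palindrome("nlln")
"nlln": s[0]='n' == s[-1]='n' -> is_palindrome("ll")
"ll": s[0]='l' == s[-1]='l' -> is_palindrome("")
"": len <= 1 -> True
= True


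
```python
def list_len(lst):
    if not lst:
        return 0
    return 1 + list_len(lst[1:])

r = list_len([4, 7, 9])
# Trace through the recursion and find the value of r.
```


list_len([4, 7, 9])
= 1 + list_len([7, 9])
= 1 + 1 + list_len([9])
= 1 + 1 + 1 + list_len([])
= 1 + 1 + 1 + 0
= 3


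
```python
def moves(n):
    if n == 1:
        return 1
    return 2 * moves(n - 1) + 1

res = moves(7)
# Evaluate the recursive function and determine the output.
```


moves(7)
= 2 * moves(6) + 1
= 2 * (2 * moves(5) + 1) + 1
= 2 * (2 * (2 * moves(4) + 1) + 1) + 1
= 2 * (2 * (2 * (2 * moves(3) + 1) + 1) + 1) + 1
= 2 * (2 * (2 * (2 * (2 * moves(2) + 1) + 1) + 1) + 1) + 1
= 2 * (2 * (2 * (2 * (2 * (2 * moves(1) + 1) + 1) + 1) + 1) + 1) + 1
Now compute bottom-up:
moves(1) = 1
moves(2) = 2 * 1 + 1 = 3
moves(3) = 2 * 3 + 1 = 7
moves(4) = 2 * 7 + 1 = 15
moves(5) = 2 * 15 + 1 = 31
moves(6) = 2 * 31 + 1 = 63
moves(7) = 2 * 63 + 1 = 127
= 127


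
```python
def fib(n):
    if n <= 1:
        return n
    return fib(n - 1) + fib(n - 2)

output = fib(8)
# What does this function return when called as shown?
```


fib(8)
= fib(7) + fib(6)
= (fib(6) + fib(5)) + fib(6)
Computing bottom-up: fib(0)=0, fib(1)=1, fib(2)=1, fib(3)=2, fib(4)=3, fib(5)=5, fib(6)=8, fib(7)=13, fib(8)=21
= 21


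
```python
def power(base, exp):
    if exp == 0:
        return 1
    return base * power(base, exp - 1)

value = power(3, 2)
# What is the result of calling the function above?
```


power(3, 2)
= 3 * power(3, 1)
= 3 * 3 * power(3, 0)
= 3 * 3 * 1
= 9
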